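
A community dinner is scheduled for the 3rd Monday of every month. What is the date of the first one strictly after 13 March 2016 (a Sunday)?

21 March 2016

March 2016 starts on a Tuesday; its first Monday is the 7th, so the 3rd Monday is the 21st — 21 March 2016.
21 March 2016 is after 13 March 2016, so that is the next one.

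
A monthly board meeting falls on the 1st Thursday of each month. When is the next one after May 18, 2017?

Jun 1, 2017

May 2017 starts on a Monday, so its 1st Thursday is May 4, 2017 (3 days in).
That is not after May 18, 2017, so look at Jun 2017.
Jun 2017 starts on a Thursday, so its 1st Thursday is Jun 1, 2017.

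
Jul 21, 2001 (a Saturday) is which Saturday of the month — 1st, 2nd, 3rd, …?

Day 21 falls in week ⌈21/7⌉ of the month.
Days 1–7 hold the 1st Saturday, 8–14 the 2nd, 15–21 the 3rd, 22–28 the 4th, 29–31 the 5th.
21 is in the range for the 3rd.

3rd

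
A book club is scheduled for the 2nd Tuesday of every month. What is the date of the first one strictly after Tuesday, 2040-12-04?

2040-12-11

December 2040 starts on a Saturday; its first Tuesday is the 4th, so the 2nd Tuesday is the 11th — 2040-12-11.
2040-12-11 is after 2040-12-04, so that is the next one.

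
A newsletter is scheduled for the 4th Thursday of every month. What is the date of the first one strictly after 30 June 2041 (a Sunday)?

25 July 2041

June 2041 starts on a Saturday; its first Thursday is the 6th, so the 4th Thursday is the 27th — 27 June 2041.
That is not after 30 June 2041, so look at July 2041.
July 2041 starts on a Monday; its first Thursday is the 4th, so the 4th Thursday is the 25th — 25 July 2041.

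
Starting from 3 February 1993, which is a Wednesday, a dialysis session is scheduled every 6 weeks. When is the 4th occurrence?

The 4th occurrence is 3 intervals after the first: 3 × 42 = 126 days after 3 February 1993.
February has 28 days — 25 days to the end of February leaves 101.
March has 31 days (70 left).
April has 30 days (40 left).
May has 31 days (9 left).
9 days into June → 9 June 1993.

9 June 1993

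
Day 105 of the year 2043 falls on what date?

April 15, 2043

January has 31 days (105 − 31 = 74 remain).
February has 28 days (74 − 28 = 46 remain).
March has 31 days (46 − 31 = 15 remain).
15 into April → April 15.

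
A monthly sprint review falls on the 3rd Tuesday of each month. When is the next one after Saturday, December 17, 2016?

December 20, 2016

December 2016 starts on a Thursday; its first Tuesday is the 6th, so the 3rd Tuesday is the 20th — December 20, 2016.
December 20, 2016 is after December 17, 2016, so that is the next one.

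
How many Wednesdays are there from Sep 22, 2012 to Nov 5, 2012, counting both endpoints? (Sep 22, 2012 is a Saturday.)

6

Sep 22, 2012 is a Saturday; the first Wednesday on or after it is Sep 26, 2012 (4 days later).
From Sep 26, 2012 to Nov 5, 2012: 4 + 31 + 5 = 40 days (rest of Sep, Oct, Nov).
40 ÷ 7 = 5 full weeks with remainder 5, so 5 more Wednesdays after the first → 6.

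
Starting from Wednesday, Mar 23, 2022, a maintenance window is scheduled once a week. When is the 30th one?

Oct 12, 2022

The 30th occurrence is 29 intervals after the first: 29 × 7 = 203 days after Mar 23, 2022.
Mar has 31 days — 8 days to the end of Mar leaves 195.
Apr has 30 days (165 left).
May has 31 days (134 left).
Jun has 30 days (104 left).
Jul has 31 days (73 left).
Aug has 31 days (42 left).
Sep has 30 days (12 left).
12 days into Oct → Oct 12, 2022.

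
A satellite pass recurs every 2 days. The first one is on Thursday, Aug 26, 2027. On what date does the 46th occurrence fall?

Nov 24, 2027

The 46th occurrence is 45 intervals after the first: 45 × 2 = 90 days after Aug 26, 2027.
Aug has 31 days — 5 days to the end of Aug leaves 85.
Sep has 30 days (55 left).
Oct has 31 days (24 left).
24 days into Nov → Nov 24, 2027.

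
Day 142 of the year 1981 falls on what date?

May 22, 1981

January has 31 days (142 − 31 = 111 remain).
February has 28 days (111 − 28 = 83 remain).
March has 31 days (83 − 31 = 52 remain).
April has 30 days (52 − 30 = 22 remain).
22 into May → May 22.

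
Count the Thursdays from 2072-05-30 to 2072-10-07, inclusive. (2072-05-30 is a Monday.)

2072-05-30 is a Monday; the first Thursday on or after it is 2072-06-02 (3 days later).
From 2072-06-02 to 2072-10-07: 28 + 31 + 31 + 30 + 7 = 127 days (rest of June, July, August, September, October).
127 ÷ 7 = 18 full weeks with remainder 1, so 18 more Thursdays after the first → 19.

19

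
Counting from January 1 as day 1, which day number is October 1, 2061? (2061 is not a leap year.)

Days in months before October: 31 + 28 + 31 + 30 + 31 + 30 + 31 + 31 + 30 = 273.
Plus 1 day into October → day 274.

274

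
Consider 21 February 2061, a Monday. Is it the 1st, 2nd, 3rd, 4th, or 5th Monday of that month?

Day 21 falls in week ⌈21/7⌉ of the month.
Days 1–7 hold the 1st Monday, 8–14 the 2nd, 15–21 the 3rd, 22–28 the 4th, 29–31 the 5th.
21 is in the range for the 3rd.

3rd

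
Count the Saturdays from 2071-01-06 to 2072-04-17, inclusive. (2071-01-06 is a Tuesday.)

67

2071-01-06 is a Tuesday; the first Saturday on or after it is 2071-01-10 (4 days later).
From 2071-01-10 to 2072-04-17: 355 + 108 = 463 days (rest of 2071, to 2072-04-17 in 2072).
463 ÷ 7 = 66 full weeks with remainder 1, so 66 more Saturdays after the first → 67.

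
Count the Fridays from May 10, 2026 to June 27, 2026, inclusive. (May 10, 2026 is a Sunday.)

May 10, 2026 is a Sunday; the first Friday on or after it is May 15, 2026 (5 days later).
From May 15, 2026 to June 27, 2026: 16 + 27 = 43 days (rest of May, June).
43 ÷ 7 = 6 full weeks with remainder 1, so 6 more Fridays after the first → 7.

7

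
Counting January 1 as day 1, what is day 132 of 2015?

12 May 2015

January has 31 days (132 − 31 = 101 remain).
February has 28 days (101 − 28 = 73 remain).
March has 31 days (73 − 31 = 42 remain).
April has 30 days (42 − 30 = 12 remain).
12 into May → May 12.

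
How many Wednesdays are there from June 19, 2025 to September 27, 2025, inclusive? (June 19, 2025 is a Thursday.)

14

June 19, 2025 is a Thursday; the first Wednesday on or after it is June 25, 2025 (6 days later).
From June 25, 2025 to September 27, 2025: 5 + 31 + 31 + 27 = 94 days (rest of June, July, August, September).
94 ÷ 7 = 13 full weeks with remainder 3, so 13 more Wednesdays after the first → 14.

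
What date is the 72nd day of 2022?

2022-03-13

January has 31 days (72 − 31 = 41 remain).
February has 28 days (41 − 28 = 13 remain).
13 into March → March 13.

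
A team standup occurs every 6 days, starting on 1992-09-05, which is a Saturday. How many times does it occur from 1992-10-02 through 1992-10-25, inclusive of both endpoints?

Occurrences land 6·i days after 1992-09-05 for i = 0, 1, 2, …
1992-10-02 is 27 days after the start; 27 ÷ 6 = 4 remainder 3; since the remainder is 3, round up to i = 5. First occurrence in the window: #6 on 1992-10-05 (5×6 = 30 days in).
1992-10-25 is 50 days after the start; 50 ÷ 6 = 8 remainder 2. Last occurrence in the window: #9 on 1992-10-23.
Occurrences #6 through #9: 4 in total.

4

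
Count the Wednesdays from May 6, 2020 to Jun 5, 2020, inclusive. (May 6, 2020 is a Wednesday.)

5

May 6, 2020 is a Wednesday; the first Wednesday on or after it is May 6, 2020.
From May 6, 2020 to Jun 5, 2020: 25 + 5 = 30 days (rest of May, Jun).
30 ÷ 7 = 4 full weeks with remainder 2, so 4 more Wednesdays after the first → 5.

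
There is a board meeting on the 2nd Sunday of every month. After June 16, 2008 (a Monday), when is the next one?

June 2008 starts on a Sunday; its first Sunday is the 1st, so the 2nd Sunday is the 8th — June 8, 2008.
That is not after June 16, 2008, so look at July 2008.
July 2008 starts on a Tuesday; its first Sunday is the 6th, so the 2nd Sunday is the 13th — July 13, 2008.

July 13, 2008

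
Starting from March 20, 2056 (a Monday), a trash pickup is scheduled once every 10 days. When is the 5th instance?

April 29, 2056

The 5th occurrence is 4 intervals after the first: 4 × 10 = 40 days after March 20, 2056.
March has 31 days — 11 days to the end of March leaves 29.
29 days into April → April 29, 2056.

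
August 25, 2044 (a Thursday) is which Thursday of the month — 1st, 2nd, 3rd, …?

Day 25 falls in week ⌈25/7⌉ of the month.
Days 1–7 hold the 1st Thursday, 8–14 the 2nd, 15–21 the 3rd, 22–28 the 4th, 29–31 the 5th.
25 is in the range for the 4th.

4th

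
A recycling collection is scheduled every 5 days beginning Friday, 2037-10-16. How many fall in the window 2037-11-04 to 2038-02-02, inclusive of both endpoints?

18

Occurrences land 5·i days after 2037-10-16 for i = 0, 1, 2, …
2037-11-04 is 19 days after the start; 19 ÷ 5 = 3 remainder 4; since the remainder is 4, round up to i = 4. First occurrence in the window: #5 on 2037-11-05 (4×5 = 20 days in).
2038-02-02 is 109 days after the start; 109 ÷ 5 = 21 remainder 4. Last occurrence in the window: #22 on 2038-01-29.
Occurrences #5 through #22: 18 in total.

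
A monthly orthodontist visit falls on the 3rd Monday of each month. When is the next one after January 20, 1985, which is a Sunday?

January 21, 1985

January 1985 starts on a Tuesday; its first Monday is the 7th, so the 3rd Monday is the 21st — January 21, 1985.
January 21, 1985 is after January 20, 1985, so that is the next one.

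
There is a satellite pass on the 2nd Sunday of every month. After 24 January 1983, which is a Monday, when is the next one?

January 1983 starts on a Saturday; its first Sunday is the 2nd, so the 2nd Sunday is the 9th — 9 January 1983.
That is not after 24 January 1983, so look at February 1983.
February 1983 starts on a Tuesday; its first Sunday is the 6th, so the 2nd Sunday is the 13th — 13 February 1983.

13 February 1983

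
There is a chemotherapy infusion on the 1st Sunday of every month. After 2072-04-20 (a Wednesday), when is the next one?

April 2072 starts on a Friday, so its 1st Sunday is 2072-04-03 (2 days in).
That is not after 2072-04-20, so look at May 2072.
May 2072 starts on a Sunday, so its 1st Sunday is 2072-05-01.

2072-05-01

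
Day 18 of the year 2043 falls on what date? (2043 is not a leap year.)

18 into January → January 18.

2043-01-18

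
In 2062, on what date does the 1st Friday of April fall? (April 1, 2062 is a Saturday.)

7 April 2062

April 2062 begins on a Saturday, so the first Friday is April 7 (6 days later).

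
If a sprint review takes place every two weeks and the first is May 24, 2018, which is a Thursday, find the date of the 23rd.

Mar 28, 2019

The 23rd occurrence is 22 intervals after the first: 22 × 14 = 308 days after May 24, 2018.
May has 31 days — 7 days to the end of May leaves 301.
Jun has 30 days (271 left).
Jul has 31 days (240 left).
Aug has 31 days (209 left).
Sep has 30 days (179 left).
Oct has 31 days (148 left).
Nov has 30 days (118 left).
Dec has 31 days (87 left).
Jan has 31 days (56 left).
Feb has 28 days (28 left).
28 days into Mar → Mar 28, 2019.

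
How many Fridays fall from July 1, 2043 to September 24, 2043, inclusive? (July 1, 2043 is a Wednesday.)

12

July 1, 2043 is a Wednesday; the first Friday on or after it is July 3, 2043 (2 days later).
From July 3, 2043 to September 24, 2043: 28 + 31 + 24 = 83 days (rest of July, August, September).
83 ÷ 7 = 11 full weeks with remainder 6, so 11 more Fridays after the first → 12.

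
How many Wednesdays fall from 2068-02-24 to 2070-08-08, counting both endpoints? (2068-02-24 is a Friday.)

128

2068-02-24 is a Friday; the first Wednesday on or after it is 2068-02-29 (5 days later).
From 2068-02-29 to 2070-08-08: 306 + 365 + 220 = 891 days (rest of 2068, 2069, to 2070-08-08 in 2070).
891 ÷ 7 = 127 full weeks with remainder 2, so 127 more Wednesdays after the first → 128.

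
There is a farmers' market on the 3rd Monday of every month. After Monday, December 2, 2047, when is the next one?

December 16, 2047

December 2047 starts on a Sunday; its first Monday is the 2nd, so the 3rd Monday is the 16th — December 16, 2047.
December 16, 2047 is after December 2, 2047, so that is the next one.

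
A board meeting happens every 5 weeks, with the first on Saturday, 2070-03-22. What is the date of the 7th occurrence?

2070-10-18

The 7th occurrence is 6 intervals after the first: 6 × 35 = 210 days after 2070-03-22.
March has 31 days — 9 days to the end of March leaves 201.
April has 30 days (171 left).
May has 31 days (140 left).
June has 30 days (110 left).
July has 31 days (79 left).
August has 31 days (48 left).
September has 30 days (18 left).
18 days into October → 2070-10-18.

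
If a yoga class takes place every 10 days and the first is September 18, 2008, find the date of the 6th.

The 6th occurrence is 5 intervals after the first: 5 × 10 = 50 days after September 18, 2008.
September has 30 days — 12 days to the end of September leaves 38.
October has 31 days (7 left).
7 days into November → November 7, 2008.

November 7, 2008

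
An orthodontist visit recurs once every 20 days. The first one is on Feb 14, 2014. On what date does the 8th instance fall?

Jul 4, 2014

The 8th occurrence is 7 intervals after the first: 7 × 20 = 140 days after Feb 14, 2014.
Feb has 28 days — 14 days to the end of Feb leaves 126.
Mar has 31 days (95 left).
Apr has 30 days (65 left).
May has 31 days (34 left).
Jun has 30 days (4 left).
4 days into Jul → Jul 4, 2014.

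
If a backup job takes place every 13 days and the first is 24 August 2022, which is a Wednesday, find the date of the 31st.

18 September 2023

The 31st occurrence is 30 intervals after the first: 30 × 13 = 390 days after 24 August 2022.
August has 31 days — 7 days to the end of August leaves 383.
September has 30 days (353 left).
October has 31 days (322 left).
November has 30 days (292 left).
December has 31 days (261 left).
January has 31 days (230 left).
February has 28 days (202 left).
March has 31 days (171 left).
April has 30 days (141 left).
May has 31 days (110 left).
June has 30 days (80 left).
July has 31 days (49 left).
August has 31 days (18 left).
18 days into September → 18 September 2023.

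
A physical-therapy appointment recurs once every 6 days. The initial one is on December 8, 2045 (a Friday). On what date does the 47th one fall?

The 47th occurrence is 46 intervals after the first: 46 × 6 = 276 days after December 8, 2045.
December has 31 days — 23 days to the end of December leaves 253.
January has 31 days (222 left).
February has 28 days (194 left).
March has 31 days (163 left).
April has 30 days (133 left).
May has 31 days (102 left).
June has 30 days (72 left).
July has 31 days (41 left).
August has 31 days (10 left).
10 days into September → September 10, 2046.

September 10, 2046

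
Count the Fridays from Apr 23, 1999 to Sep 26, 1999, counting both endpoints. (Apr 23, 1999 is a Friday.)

23

Apr 23, 1999 is a Friday; the first Friday on or after it is Apr 23, 1999.
From Apr 23, 1999 to Sep 26, 1999: 7 + 31 + 30 + 31 + 31 + 26 = 156 days (rest of Apr, May, Jun, Jul, Aug, Sep).
156 ÷ 7 = 22 full weeks with remainder 2, so 22 more Fridays after the first → 23.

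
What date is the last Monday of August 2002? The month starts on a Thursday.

August 2002 begins on a Thursday, so the first Monday is August 5 (4 days later).
August 2002 has 31 days. Adding weeks: 5, 12, 19, 26 — the last one ≤ 31 is the 26th.

2002-08-26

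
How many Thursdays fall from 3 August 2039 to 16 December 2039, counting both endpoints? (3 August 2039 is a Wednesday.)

3 August 2039 is a Wednesday; the first Thursday on or after it is 4 August 2039 (1 day later).
From 4 August 2039 to 16 December 2039: 27 + 30 + 31 + 30 + 16 = 134 days (rest of August, September, October, November, December).
134 ÷ 7 = 19 full weeks with remainder 1, so 19 more Thursdays after the first → 20.

20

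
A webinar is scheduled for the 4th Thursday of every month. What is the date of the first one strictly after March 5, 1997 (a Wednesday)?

March 27, 1997

March 1997 starts on a Saturday; its first Thursday is the 6th, so the 4th Thursday is the 27th — March 27, 1997.
March 27, 1997 is after March 5, 1997, so that is the next one.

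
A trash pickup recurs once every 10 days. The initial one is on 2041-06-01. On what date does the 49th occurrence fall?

2042-09-24

The 49th occurrence is 48 intervals after the first: 48 × 10 = 480 days after 2041-06-01.
June has 30 days — 29 days to the end of June leaves 451.
From end of June to end of 2041 is 184 days (267 left).
January has 31 days (236 left).
February has 28 days (208 left).
March has 31 days (177 left).
April has 30 days (147 left).
May has 31 days (116 left).
June has 30 days (86 left).
July has 31 days (55 left).
August has 31 days (24 left).
24 days into September → 2042-09-24.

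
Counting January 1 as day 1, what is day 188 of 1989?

1989-07-07

January has 31 days (188 − 31 = 157 remain).
February has 28 days (157 − 28 = 129 remain).
March has 31 days (129 − 31 = 98 remain).
April has 30 days (98 − 30 = 68 remain).
May has 31 days (68 − 31 = 37 remain).
June has 30 days (37 − 30 = 7 remain).
7 into July → July 7.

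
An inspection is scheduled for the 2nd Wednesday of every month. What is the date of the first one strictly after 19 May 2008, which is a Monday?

11 June 2008

May 2008 starts on a Thursday; its first Wednesday is the 7th, so the 2nd Wednesday is the 14th — 14 May 2008.
That is not after 19 May 2008, so look at June 2008.
June 2008 starts on a Sunday; its first Wednesday is the 4th, so the 2nd Wednesday is the 11th — 11 June 2008.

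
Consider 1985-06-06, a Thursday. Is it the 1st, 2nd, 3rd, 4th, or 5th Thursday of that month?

Day 6 falls in week ⌈6/7⌉ of the month.
Days 1–7 hold the 1st Thursday, 8–14 the 2nd, 15–21 the 3rd, 22–28 the 4th, 29–31 the 5th.
6 is in the range for the 1st.

1st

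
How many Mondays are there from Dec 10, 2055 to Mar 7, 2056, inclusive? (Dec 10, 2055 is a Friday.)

Dec 10, 2055 is a Friday; the first Monday on or after it is Dec 13, 2055 (3 days later).
From Dec 13, 2055 to Mar 7, 2056: 18 + 31 + 29 + 7 = 85 days (rest of Dec, Jan, Feb, Mar).
85 ÷ 7 = 12 full weeks with remainder 1, so 12 more Mondays after the first → 13.

13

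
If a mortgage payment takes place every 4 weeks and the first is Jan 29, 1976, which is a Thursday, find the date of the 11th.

Nov 4, 1976

The 11th occurrence is 10 intervals after the first: 10 × 28 = 280 days after Jan 29, 1976.
Jan has 31 days — 2 days to the end of Jan leaves 278.
Feb has 29 days (249 left).
Mar has 31 days (218 left).
Apr has 30 days (188 left).
May has 31 days (157 left).
Jun has 30 days (127 left).
Jul has 31 days (96 left).
Aug has 31 days (65 left).
Sep has 30 days (35 left).
Oct has 31 days (4 left).
4 days into Nov → Nov 4, 1976.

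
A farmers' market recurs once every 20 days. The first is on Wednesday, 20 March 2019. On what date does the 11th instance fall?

The 11th occurrence is 10 intervals after the first: 10 × 20 = 200 days after 20 March 2019.
March has 31 days — 11 days to the end of March leaves 189.
April has 30 days (159 left).
May has 31 days (128 left).
June has 30 days (98 left).
July has 31 days (67 left).
August has 31 days (36 left).
September has 30 days (6 left).
6 days into October → 6 October 2019.

6 October 2019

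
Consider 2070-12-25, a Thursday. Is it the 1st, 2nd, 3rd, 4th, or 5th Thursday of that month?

4th

Day 25 falls in week ⌈25/7⌉ of the month.
Days 1–7 hold the 1st Thursday, 8–14 the 2nd, 15–21 the 3rd, 22–28 the 4th, 29–31 the 5th.
25 is in the range for the 4th.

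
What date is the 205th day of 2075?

January has 31 days (205 − 31 = 174 remain).
February has 28 days (174 − 28 = 146 remain).
March has 31 days (146 − 31 = 115 remain).
April has 30 days (115 − 30 = 85 remain).
May has 31 days (85 − 31 = 54 remain).
June has 30 days (54 − 30 = 24 remain).
24 into July → July 24.

2075-07-24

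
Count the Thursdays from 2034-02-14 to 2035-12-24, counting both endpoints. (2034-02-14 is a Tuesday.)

2034-02-14 is a Tuesday; the first Thursday on or after it is 2034-02-16 (2 days later).
From 2034-02-16 to 2035-12-24: 318 + 358 = 676 days (rest of 2034, to 2035-12-24 in 2035).
676 ÷ 7 = 96 full weeks with remainder 4, so 96 more Thursdays after the first → 97.

97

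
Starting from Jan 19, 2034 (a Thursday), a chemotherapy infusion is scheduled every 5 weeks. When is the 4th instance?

The 4th occurrence is 3 intervals after the first: 3 × 35 = 105 days after Jan 19, 2034.
Jan has 31 days — 12 days to the end of Jan leaves 93.
Feb has 28 days (65 left).
Mar has 31 days (34 left).
Apr has 30 days (4 left).
4 days into May → May 4, 2034.

May 4, 2034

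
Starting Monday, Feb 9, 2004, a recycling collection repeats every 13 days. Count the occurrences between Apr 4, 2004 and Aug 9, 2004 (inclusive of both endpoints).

10

Occurrences land 13·i days after Feb 9, 2004 for i = 0, 1, 2, …
Apr 4, 2004 is 55 days after the start; 55 ÷ 13 = 4 remainder 3; since the remainder is 3, round up to i = 5. First occurrence in the window: #6 on Apr 14, 2004 (5×13 = 65 days in).
Aug 9, 2004 is 182 days after the start; 182 ÷ 13 = 14 remainder 0. Last occurrence in the window: #15 on Aug 9, 2004.
Occurrences #6 through #15: 10 in total.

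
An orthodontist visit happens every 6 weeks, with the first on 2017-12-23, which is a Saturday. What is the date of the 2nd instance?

The 2nd occurrence is 1 interval after the first: 1 × 42 = 42 days after 2017-12-23.
December has 31 days — 8 days to the end of December leaves 34.
January has 31 days (3 left).
3 days into February → 2018-02-03.

2018-02-03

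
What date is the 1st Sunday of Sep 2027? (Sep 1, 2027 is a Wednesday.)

Sep 5, 2027

Sep 2027 begins on a Wednesday, so the first Sunday is Sep 5 (4 days later).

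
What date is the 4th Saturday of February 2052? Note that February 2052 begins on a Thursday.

2052-02-24

February 2052 begins on a Thursday, so the first Saturday is February 3 (2 days later).
The 4th Saturday is 3 weeks later: 3 + 21 = 24.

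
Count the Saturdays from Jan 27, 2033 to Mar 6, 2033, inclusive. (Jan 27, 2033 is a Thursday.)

Jan 27, 2033 is a Thursday; the first Saturday on or after it is Jan 29, 2033 (2 days later).
From Jan 29, 2033 to Mar 6, 2033: 2 + 28 + 6 = 36 days (rest of Jan, Feb, Mar).
36 ÷ 7 = 5 full weeks with remainder 1, so 5 more Saturdays after the first → 6.

6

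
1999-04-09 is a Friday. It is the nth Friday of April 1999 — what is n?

Day 9 falls in week ⌈9/7⌉ of the month.
Days 1–7 hold the 1st Friday, 8–14 the 2nd, 15–21 the 3rd, 22–28 the 4th, 29–31 the 5th.
9 is in the range for the 2nd.

2nd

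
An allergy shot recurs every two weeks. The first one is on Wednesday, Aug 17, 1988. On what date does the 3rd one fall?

The 3rd occurrence is 2 intervals after the first: 2 × 14 = 28 days after Aug 17, 1988.
Aug has 31 days — 14 days to the end of Aug leaves 14.
14 days into Sep → Sep 14, 1988.

Sep 14, 1988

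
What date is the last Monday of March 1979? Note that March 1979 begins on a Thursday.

1979-03-26

March 1979 begins on a Thursday, so the first Monday is March 5 (4 days later).
March 1979 has 31 days. Adding weeks: 5, 12, 19, 26 — the last one ≤ 31 is the 26th.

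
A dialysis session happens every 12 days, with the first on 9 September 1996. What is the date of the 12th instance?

The 12th occurrence is 11 intervals after the first: 11 × 12 = 132 days after 9 September 1996.
September has 30 days — 21 days to the end of September leaves 111.
October has 31 days (80 left).
November has 30 days (50 left).
December has 31 days (19 left).
19 days into January → 19 January 1997.

19 January 1997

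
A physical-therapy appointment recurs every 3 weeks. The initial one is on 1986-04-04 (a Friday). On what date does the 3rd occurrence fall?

The 3rd occurrence is 2 intervals after the first: 2 × 21 = 42 days after 1986-04-04.
April has 30 days — 26 days to the end of April leaves 16.
16 days into May → 1986-05-16.

1986-05-16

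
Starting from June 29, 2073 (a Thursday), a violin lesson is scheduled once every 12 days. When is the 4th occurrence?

August 4, 2073

The 4th occurrence is 3 intervals after the first: 3 × 12 = 36 days after June 29, 2073.
June has 30 days — 1 day to the end of June leaves 35.
July has 31 days (4 left).
4 days into August → August 4, 2073.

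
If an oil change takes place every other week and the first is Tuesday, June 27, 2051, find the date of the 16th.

The 16th occurrence is 15 intervals after the first: 15 × 14 = 210 days after June 27, 2051.
June has 30 days — 3 days to the end of June leaves 207.
July has 31 days (176 left).
August has 31 days (145 left).
September has 30 days (115 left).
October has 31 days (84 left).
November has 30 days (54 left).
December has 31 days (23 left).
23 days into January → January 23, 2052.

January 23, 2052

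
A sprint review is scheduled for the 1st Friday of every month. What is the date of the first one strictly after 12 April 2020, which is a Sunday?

April 2020 starts on a Wednesday, so its 1st Friday is 3 April 2020 (2 days in).
That is not after 12 April 2020, so look at May 2020.
May 2020 starts on a Friday, so its 1st Friday is 1 May 2020.

1 May 2020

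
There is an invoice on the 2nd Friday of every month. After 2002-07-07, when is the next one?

2002-07-12

July 2002 starts on a Monday; its first Friday is the 5th, so the 2nd Friday is the 12th — 2002-07-12.
2002-07-12 is after 2002-07-07, so that is the next one.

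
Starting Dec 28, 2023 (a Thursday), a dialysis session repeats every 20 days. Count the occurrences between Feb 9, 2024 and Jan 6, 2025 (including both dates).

Occurrences land 20·i days after Dec 28, 2023 for i = 0, 1, 2, …
Feb 9, 2024 is 43 days after the start; 43 ÷ 20 = 2 remainder 3; since the remainder is 3, round up to i = 3. First occurrence in the window: #4 on Feb 26, 2024 (3×20 = 60 days in).
Jan 6, 2025 is 375 days after the start; 375 ÷ 20 = 18 remainder 15. Last occurrence in the window: #19 on Dec 22, 2024.
Occurrences #4 through #19: 16 in total.

16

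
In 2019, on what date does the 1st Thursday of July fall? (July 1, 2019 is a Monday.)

July 2019 begins on a Monday, so the first Thursday is July 4 (3 days later).

4 July 2019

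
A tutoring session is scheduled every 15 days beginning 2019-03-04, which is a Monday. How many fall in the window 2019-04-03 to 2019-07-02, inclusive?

Occurrences land 15·i days after 2019-03-04 for i = 0, 1, 2, …
2019-04-03 is 30 days after the start; 30 ÷ 15 = 2 remainder 0. First occurrence in the window: #3 on 2019-04-03 (2×15 = 30 days in).
2019-07-02 is 120 days after the start; 120 ÷ 15 = 8 remainder 0. Last occurrence in the window: #9 on 2019-07-02.
Occurrences #3 through #9: 7 in total.

7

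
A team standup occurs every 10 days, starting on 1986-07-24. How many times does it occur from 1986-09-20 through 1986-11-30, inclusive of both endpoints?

7

Occurrences land 10·i days after 1986-07-24 for i = 0, 1, 2, …
1986-09-20 is 58 days after the start; 58 ÷ 10 = 5 remainder 8; since the remainder is 8, round up to i = 6. First occurrence in the window: #7 on 1986-09-22 (6×10 = 60 days in).
1986-11-30 is 129 days after the start; 129 ÷ 10 = 12 remainder 9. Last occurrence in the window: #13 on 1986-11-21.
Occurrences #7 through #13: 7 in total.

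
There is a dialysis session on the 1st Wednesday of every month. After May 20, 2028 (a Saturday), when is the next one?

May 2028 starts on a Monday, so its 1st Wednesday is May 3, 2028 (2 days in).
That is not after May 20, 2028, so look at Jun 2028.
Jun 2028 starts on a Thursday, so its 1st Wednesday is Jun 7, 2028 (6 days in).

Jun 7, 2028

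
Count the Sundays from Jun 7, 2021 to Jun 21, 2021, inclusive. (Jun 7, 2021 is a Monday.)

Jun 7, 2021 is a Monday; the first Sunday on or after it is Jun 13, 2021 (6 days later).
From Jun 13, 2021 to Jun 21, 2021 is 21 − 13 = 8 days.
8 ÷ 7 = 1 full weeks with remainder 1, so 1 more Sundays after the first → 2.

2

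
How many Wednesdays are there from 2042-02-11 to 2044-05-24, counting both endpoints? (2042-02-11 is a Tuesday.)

119

2042-02-11 is a Tuesday; the first Wednesday on or after it is 2042-02-12 (1 day later).
From 2042-02-12 to 2044-05-24: 322 + 365 + 145 = 832 days (rest of 2042, 2043, to 2044-05-24 in 2044).
832 ÷ 7 = 118 full weeks with remainder 6, so 118 more Wednesdays after the first → 119.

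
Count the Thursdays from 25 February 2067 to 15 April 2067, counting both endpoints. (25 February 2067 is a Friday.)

25 February 2067 is a Friday; the first Thursday on or after it is 3 March 2067 (6 days later).
From 3 March 2067 to 15 April 2067: 28 + 15 = 43 days (rest of March, April).
43 ÷ 7 = 6 full weeks with remainder 1, so 6 more Thursdays after the first → 7.

7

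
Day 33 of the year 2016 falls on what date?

2 February 2016

January has 31 days (33 − 31 = 2 remain).
2 into February → February 2.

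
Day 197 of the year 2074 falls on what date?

January has 31 days (197 − 31 = 166 remain).
February has 28 days (166 − 28 = 138 remain).
March has 31 days (138 − 31 = 107 remain).
April has 30 days (107 − 30 = 77 remain).
May has 31 days (77 − 31 = 46 remain).
June has 30 days (46 − 30 = 16 remain).
16 into July → July 16.

2074-07-16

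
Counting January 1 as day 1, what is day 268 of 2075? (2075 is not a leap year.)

January has 31 days (268 − 31 = 237 remain).
February has 28 days (237 − 28 = 209 remain).
March has 31 days (209 − 31 = 178 remain).
April has 30 days (178 − 30 = 148 remain).
May has 31 days (148 − 31 = 117 remain).
June has 30 days (117 − 30 = 87 remain).
July has 31 days (87 − 31 = 56 remain).
August has 31 days (56 − 31 = 25 remain).
25 into September → September 25.

25 September 2075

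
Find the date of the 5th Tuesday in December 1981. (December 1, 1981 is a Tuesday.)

December 1981 begins on a Tuesday, so the first Tuesday is December 1.
The 5th Tuesday is 4 weeks later: 1 + 28 = 29.

1981-12-29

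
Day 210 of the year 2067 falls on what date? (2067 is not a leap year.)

2067-07-29

January has 31 days (210 − 31 = 179 remain).
February has 28 days (179 − 28 = 151 remain).
March has 31 days (151 − 31 = 120 remain).
April has 30 days (120 − 30 = 90 remain).
May has 31 days (90 − 31 = 59 remain).
June has 30 days (59 − 30 = 29 remain).
29 into July → July 29.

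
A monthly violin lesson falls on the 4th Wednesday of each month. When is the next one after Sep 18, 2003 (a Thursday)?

Sep 2003 starts on a Monday; its first Wednesday is the 3rd, so the 4th Wednesday is the 24th — Sep 24, 2003.
Sep 24, 2003 is after Sep 18, 2003, so that is the next one.

Sep 24, 2003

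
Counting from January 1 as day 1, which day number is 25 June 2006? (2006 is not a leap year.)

Days in months before June: 31 + 28 + 31 + 30 + 31 = 151.
Plus 25 days into June → day 176.

176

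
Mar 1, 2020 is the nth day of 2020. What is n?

Days in months before Mar: 31 + 29 = 60.
Plus 1 day into Mar → day 61.

61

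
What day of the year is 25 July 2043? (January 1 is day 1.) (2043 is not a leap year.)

206

Days in months before July: 31 + 28 + 31 + 30 + 31 + 30 = 181.
Plus 25 days into July → day 206.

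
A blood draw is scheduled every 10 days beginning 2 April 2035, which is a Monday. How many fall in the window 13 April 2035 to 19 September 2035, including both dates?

Occurrences land 10·i days after 2 April 2035 for i = 0, 1, 2, …
13 April 2035 is 11 days after the start; 11 ÷ 10 = 1 remainder 1; since the remainder is 1, round up to i = 2. First occurrence in the window: #3 on 22 April 2035 (2×10 = 20 days in).
19 September 2035 is 170 days after the start; 170 ÷ 10 = 17 remainder 0. Last occurrence in the window: #18 on 19 September 2035.
Occurrences #3 through #18: 16 in total.

16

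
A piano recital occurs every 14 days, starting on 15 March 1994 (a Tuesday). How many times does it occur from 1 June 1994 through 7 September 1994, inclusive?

Occurrences land 14·i days after 15 March 1994 for i = 0, 1, 2, …
1 June 1994 is 78 days after the start; 78 ÷ 14 = 5 remainder 8; since the remainder is 8, round up to i = 6. First occurrence in the window: #7 on 7 June 1994 (6×14 = 84 days in).
7 September 1994 is 176 days after the start; 176 ÷ 14 = 12 remainder 8. Last occurrence in the window: #13 on 30 August 1994.
Occurrences #7 through #13: 7 in total.

7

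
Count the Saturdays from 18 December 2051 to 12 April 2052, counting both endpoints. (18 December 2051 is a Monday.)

18 December 2051 is a Monday; the first Saturday on or after it is 23 December 2051 (5 days later).
From 23 December 2051 to 12 April 2052: 8 + 31 + 29 + 31 + 12 = 111 days (rest of December, January, February, March, April).
111 ÷ 7 = 15 full weeks with remainder 6, so 15 more Saturdays after the first → 16.

16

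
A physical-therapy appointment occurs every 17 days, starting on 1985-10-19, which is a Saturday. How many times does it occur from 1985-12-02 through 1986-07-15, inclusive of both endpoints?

13

Occurrences land 17·i days after 1985-10-19 for i = 0, 1, 2, …
1985-12-02 is 44 days after the start; 44 ÷ 17 = 2 remainder 10; since the remainder is 10, round up to i = 3. First occurrence in the window: #4 on 1985-12-09 (3×17 = 51 days in).
1986-07-15 is 269 days after the start; 269 ÷ 17 = 15 remainder 14. Last occurrence in the window: #16 on 1986-07-01.
Occurrences #4 through #16: 13 in total.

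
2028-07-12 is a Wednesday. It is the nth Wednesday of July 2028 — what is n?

2nd

Day 12 falls in week ⌈12/7⌉ of the month.
Days 1–7 hold the 1st Wednesday, 8–14 the 2nd, 15–21 the 3rd, 22–28 the 4th, 29–31 the 5th.
12 is in the range for the 2nd.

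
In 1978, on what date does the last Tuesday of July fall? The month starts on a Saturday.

1978-07-25

July 1978 begins on a Saturday, so the first Tuesday is July 4 (3 days later).
July 1978 has 31 days. Adding weeks: 4, 11, 18, 25 — the last one ≤ 31 is the 25th.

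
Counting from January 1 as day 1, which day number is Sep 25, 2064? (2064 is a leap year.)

269

Days in months before Sep: 31 + 29 + 31 + 30 + 31 + 30 + 31 + 31 = 244.
Plus 25 days into Sep → day 269.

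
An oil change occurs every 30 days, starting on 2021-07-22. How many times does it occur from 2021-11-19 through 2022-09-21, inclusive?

11

Occurrences land 30·i days after 2021-07-22 for i = 0, 1, 2, …
2021-11-19 is 120 days after the start; 120 ÷ 30 = 4 remainder 0. First occurrence in the window: #5 on 2021-11-19 (4×30 = 120 days in).
2022-09-21 is 426 days after the start; 426 ÷ 30 = 14 remainder 6. Last occurrence in the window: #15 on 2022-09-15.
Occurrences #5 through #15: 11 in total.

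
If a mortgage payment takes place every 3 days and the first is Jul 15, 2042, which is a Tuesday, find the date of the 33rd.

Oct 19, 2042

The 33rd occurrence is 32 intervals after the first: 32 × 3 = 96 days after Jul 15, 2042.
Jul has 31 days — 16 days to the end of Jul leaves 80.
Aug has 31 days (49 left).
Sep has 30 days (19 left).
19 days into Oct → Oct 19, 2042.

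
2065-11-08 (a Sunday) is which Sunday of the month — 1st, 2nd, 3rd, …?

2nd

Day 8 falls in week ⌈8/7⌉ of the month.
Days 1–7 hold the 1st Sunday, 8–14 the 2nd, 15–21 the 3rd, 22–28 the 4th, 29–31 the 5th.
8 is in the range for the 2nd.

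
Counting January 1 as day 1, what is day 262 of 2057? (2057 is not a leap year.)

19 September 2057

January has 31 days (262 − 31 = 231 remain).
February has 28 days (231 − 28 = 203 remain).
March has 31 days (203 − 31 = 172 remain).
April has 30 days (172 − 30 = 142 remain).
May has 31 days (142 − 31 = 111 remain).
June has 30 days (111 − 30 = 81 remain).
July has 31 days (81 − 31 = 50 remain).
August has 31 days (50 − 31 = 19 remain).
19 into September → September 19.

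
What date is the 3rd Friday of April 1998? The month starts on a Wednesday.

1998-04-17

April 1998 begins on a Wednesday, so the first Friday is April 3 (2 days later).
The 3rd Friday is 2 weeks later: 3 + 14 = 17.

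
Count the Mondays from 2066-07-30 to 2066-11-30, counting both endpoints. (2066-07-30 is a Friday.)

2066-07-30 is a Friday; the first Monday on or after it is 2066-08-02 (3 days later).
From 2066-08-02 to 2066-11-30: 29 + 30 + 31 + 30 = 120 days (rest of August, September, October, November).
120 ÷ 7 = 17 full weeks with remainder 1, so 17 more Mondays after the first → 18.

18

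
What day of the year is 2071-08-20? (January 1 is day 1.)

232

Days in months before August: 31 + 28 + 31 + 30 + 31 + 30 + 31 = 212.
Plus 20 days into August → day 232.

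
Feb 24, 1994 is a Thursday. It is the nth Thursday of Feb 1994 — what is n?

4th

Day 24 falls in week ⌈24/7⌉ of the month.
Days 1–7 hold the 1st Thursday, 8–14 the 2nd, 15–21 the 3rd, 22–28 the 4th, 29–31 the 5th.
24 is in the range for the 4th.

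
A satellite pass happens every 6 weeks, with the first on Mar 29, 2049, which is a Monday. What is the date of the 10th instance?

Apr 11, 2050

The 10th occurrence is 9 intervals after the first: 9 × 42 = 378 days after Mar 29, 2049.
Mar has 31 days — 2 days to the end of Mar leaves 376.
Apr has 30 days (346 left).
May has 31 days (315 left).
Jun has 30 days (285 left).
Jul has 31 days (254 left).
Aug has 31 days (223 left).
Sep has 30 days (193 left).
Oct has 31 days (162 left).
Nov has 30 days (132 left).
Dec has 31 days (101 left).
Jan has 31 days (70 left).
Feb has 28 days (42 left).
Mar has 31 days (11 left).
11 days into Apr → Apr 11, 2050.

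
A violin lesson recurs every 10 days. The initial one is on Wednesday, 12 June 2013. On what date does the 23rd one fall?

18 January 2014

The 23rd occurrence is 22 intervals after the first: 22 × 10 = 220 days after 12 June 2013.
June has 30 days — 18 days to the end of June leaves 202.
July has 31 days (171 left).
August has 31 days (140 left).
September has 30 days (110 left).
October has 31 days (79 left).
November has 30 days (49 left).
December has 31 days (18 left).
18 days into January → 18 January 2014.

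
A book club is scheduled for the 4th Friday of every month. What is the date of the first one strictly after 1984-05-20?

1984-05-25

May 1984 starts on a Tuesday; its first Friday is the 4th, so the 4th Friday is the 25th — 1984-05-25.
1984-05-25 is after 1984-05-20, so that is the next one.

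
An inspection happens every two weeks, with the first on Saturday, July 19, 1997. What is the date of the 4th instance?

August 30, 1997

The 4th occurrence is 3 intervals after the first: 3 × 14 = 42 days after July 19, 1997.
July has 31 days — 12 days to the end of July leaves 30.
30 days into August → August 30, 1997.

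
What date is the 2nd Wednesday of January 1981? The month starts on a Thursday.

1981-01-14

January 1981 begins on a Thursday, so the first Wednesday is January 7 (6 days later).
The 2nd Wednesday is 1 weeks later: 7 + 7 = 14.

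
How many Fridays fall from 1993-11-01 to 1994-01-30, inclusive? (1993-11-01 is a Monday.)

1993-11-01 is a Monday; the first Friday on or after it is 1993-11-05 (4 days later).
From 1993-11-05 to 1994-01-30: 25 + 31 + 30 = 86 days (rest of November, December, January).
86 ÷ 7 = 12 full weeks with remainder 2, so 12 more Fridays after the first → 13.

13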